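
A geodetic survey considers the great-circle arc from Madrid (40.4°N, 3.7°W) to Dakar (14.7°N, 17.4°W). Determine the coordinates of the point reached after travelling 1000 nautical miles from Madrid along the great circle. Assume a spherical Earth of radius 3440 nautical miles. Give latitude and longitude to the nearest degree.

≈ (25°N, 13°W)

The haversine formula gives a central angle δ ≈ 0.495 rad (28.3°) between the endpoints. The total great-circle distance is δ·R ≈ 0.495 × 3440 ≈ 1702 nmi, so the target fraction is f = 1000/1702 ≈ 0.588.
Interpolate at f ≈ 0.588 with slerp weights a = sin((1−f)δ)/sin δ ≈ 0.427, b = sin(fδ)/sin δ ≈ 0.604.
p = a·p₁ + b·p₂ ≈ (0.882, -0.196, 0.430); φ = arcsin(p_z) ≈ 25.45°, λ = atan2(p_y, p_x) ≈ -12.51°.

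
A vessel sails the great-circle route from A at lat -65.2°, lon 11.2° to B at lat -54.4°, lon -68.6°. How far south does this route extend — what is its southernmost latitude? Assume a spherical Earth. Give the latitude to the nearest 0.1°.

The great circle lies in the plane with unit normal n̂ = (p₁ × p₂)/|p₁ × p₂|.
Here n̂_z ≈ -0.385; the vertex latitude is φ_max = arccos|n̂_z| ≈ 67.4°.

≈ -67.4°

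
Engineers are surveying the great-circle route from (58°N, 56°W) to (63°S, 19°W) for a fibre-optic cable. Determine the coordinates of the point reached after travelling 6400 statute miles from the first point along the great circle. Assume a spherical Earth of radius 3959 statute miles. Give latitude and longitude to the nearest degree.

≈ (33°S, 33°W)

Convert each endpoint to a unit vector on the sphere (x = cos φ cos λ, y = cos φ sin λ, z = sin φ).
The central angle between the endpoints is δ = arccos(p₁·p₂) ≈ 2.169 rad (124.3°). The total great-circle distance is δ·R ≈ 2.169 × 3959 ≈ 8589 mi, so the target fraction is f = 6400/8589 ≈ 0.745.
Interpolate at f ≈ 0.745 with slerp weights a = sin((1−f)δ)/sin δ ≈ 0.636, b = sin(fδ)/sin δ ≈ 1.209.
p = a·p₁ + b·p₂ ≈ (0.707, -0.458, -0.538); φ = arcsin(p_z) ≈ -32.57°, λ = atan2(p_y, p_x) ≈ -32.92°.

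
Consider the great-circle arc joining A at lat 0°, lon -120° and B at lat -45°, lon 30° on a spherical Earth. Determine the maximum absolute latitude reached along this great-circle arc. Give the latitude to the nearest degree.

≈ -63°

The great circle lies in the plane with unit normal n̂ = (p₁ × p₂)/|p₁ × p₂|.
Here n̂_z ≈ +0.447; the vertex latitude is φ_max = arccos|n̂_z| ≈ 63.4°.
Check via Clairaut: cos φ_max = |cos φ₁| · sin C = cos(0.0°)·sin(153.4°) ≈ 0.447, again giving ≈ 63.4°.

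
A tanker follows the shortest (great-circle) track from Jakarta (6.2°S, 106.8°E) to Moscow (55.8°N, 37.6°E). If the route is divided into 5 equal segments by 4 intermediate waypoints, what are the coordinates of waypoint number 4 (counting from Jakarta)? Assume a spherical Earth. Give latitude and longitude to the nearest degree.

≈ (47°N, 61°E)

Convert each endpoint to a unit vector on the sphere (x = cos φ cos λ, y = cos φ sin λ, z = sin φ).
The central angle between the endpoints is δ = arccos(p₁·p₂) ≈ 1.461 rad (83.7°).
Interpolate at f = 4/5 with slerp weights a = sin((1−f)δ)/sin δ ≈ 0.290, b = sin(fδ)/sin δ ≈ 0.926.
p = a·p₁ + b·p₂ ≈ (0.329, 0.593, 0.735); φ = arcsin(p_z) ≈ 47.27°, λ = atan2(p_y, p_x) ≈ 60.99°.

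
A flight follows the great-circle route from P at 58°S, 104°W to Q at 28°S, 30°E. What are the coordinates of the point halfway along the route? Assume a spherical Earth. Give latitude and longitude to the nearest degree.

Write both endpoints as unit vectors p₁, p₂ with components (cos φ cos λ, cos φ sin λ, sin φ).
The central angle between the endpoints is δ = arccos(p₁·p₂) ≈ 1.498 rad (85.8°).
Interpolate at f = 1/2 with slerp weights a = sin((1−f)δ)/sin δ ≈ 0.683, b = sin(fδ)/sin δ ≈ 0.683.
p = a·p₁ + b·p₂ ≈ (0.434, -0.050, -0.899); φ = arcsin(p_z) ≈ -64.07°, λ = atan2(p_y, p_x) ≈ -6.52°.

≈ 64°S, 7°W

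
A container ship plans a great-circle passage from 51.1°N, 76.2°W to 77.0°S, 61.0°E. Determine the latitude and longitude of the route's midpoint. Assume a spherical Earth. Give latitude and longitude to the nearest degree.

Write both endpoints as unit vectors p₁, p₂ with components (cos φ cos λ, cos φ sin λ, sin φ).
The central angle between the endpoints is δ = arccos(p₁·p₂) ≈ 2.610 rad (149.5°).
Interpolate at f = 1/2 with slerp weights a = sin((1−f)δ)/sin δ ≈ 1.903, b = sin(fδ)/sin δ ≈ 1.903.
p = a·p₁ + b·p₂ ≈ (0.493, -0.786, -0.373); φ = arcsin(p_z) ≈ -21.92°, λ = atan2(p_y, p_x) ≈ -57.93°.

≈ 22°S, 58°W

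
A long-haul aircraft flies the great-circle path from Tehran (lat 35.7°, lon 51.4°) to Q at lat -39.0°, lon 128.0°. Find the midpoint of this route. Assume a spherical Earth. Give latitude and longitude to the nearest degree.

≈ lat -2°, lon 89°

Write both endpoints as unit vectors p₁, p₂ with components (cos φ cos λ, cos φ sin λ, sin φ).
The central angle between the endpoints is δ = arccos(p₁·p₂) ≈ 1.794 rad (102.8°).
Interpolate at f = 1/2 with slerp weights a = sin((1−f)δ)/sin δ ≈ 0.801, b = sin(fδ)/sin δ ≈ 0.801.
p = a·p₁ + b·p₂ ≈ (0.023, 0.999, -0.037); φ = arcsin(p_z) ≈ -2.10°, λ = atan2(p_y, p_x) ≈ 88.71°.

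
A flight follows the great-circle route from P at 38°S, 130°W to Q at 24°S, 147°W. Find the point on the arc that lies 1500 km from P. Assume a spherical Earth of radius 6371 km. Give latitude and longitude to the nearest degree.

From cos δ = sin φ₁ sin φ₂ + cos φ₁ cos φ₂ cos Δλ, the central angle is δ ≈ 0.352 rad (20.1°). The total great-circle distance is δ·R ≈ 0.352 × 6371 ≈ 2240 km, so the target fraction is f = 1500/2240 ≈ 0.670.
Interpolate at f ≈ 0.670 with slerp weights a = sin((1−f)δ)/sin δ ≈ 0.336, b = sin(fδ)/sin δ ≈ 0.677.
p = a·p₁ + b·p₂ ≈ (-0.689, -0.540, -0.483); φ = arcsin(p_z) ≈ -28.86°, λ = atan2(p_y, p_x) ≈ -141.92°.

≈ 29°S, 142°W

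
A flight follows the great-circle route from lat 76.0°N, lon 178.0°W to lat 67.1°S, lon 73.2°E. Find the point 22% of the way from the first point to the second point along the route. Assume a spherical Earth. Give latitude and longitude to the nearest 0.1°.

≈ lat 49.6°N, lon 124.2°E

From cos δ = sin φ₁ sin φ₂ + cos φ₁ cos φ₂ cos Δλ, the central angle is δ ≈ 2.750 rad (157.5°).
Interpolate at f = 0.22 with slerp weights a = sin((1−f)δ)/sin δ ≈ 2.198, b = sin(fδ)/sin δ ≈ 1.489.
p = a·p₁ + b·p₂ ≈ (-0.364, 0.536, 0.762); φ = arcsin(p_z) ≈ 49.61°, λ = atan2(p_y, p_x) ≈ 124.19°.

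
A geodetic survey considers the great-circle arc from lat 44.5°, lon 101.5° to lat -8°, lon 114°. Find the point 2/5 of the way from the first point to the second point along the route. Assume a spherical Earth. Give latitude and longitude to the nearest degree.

Convert each endpoint to a unit vector on the sphere (x = cos φ cos λ, y = cos φ sin λ, z = sin φ).
The central angle between the endpoints is δ = arccos(p₁·p₂) ≈ 0.937 rad (53.7°).
Interpolate at f = 2/5 with slerp weights a = sin((1−f)δ)/sin δ ≈ 0.662, b = sin(fδ)/sin δ ≈ 0.454.
p = a·p₁ + b·p₂ ≈ (-0.277, 0.873, 0.400); φ = arcsin(p_z) ≈ 23.61°, λ = atan2(p_y, p_x) ≈ 107.60°.

≈ lat 24°, lon 108°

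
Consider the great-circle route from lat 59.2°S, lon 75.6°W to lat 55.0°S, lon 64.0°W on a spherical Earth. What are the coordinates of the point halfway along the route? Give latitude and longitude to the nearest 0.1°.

Write both endpoints as unit vectors p₁, p₂ with components (cos φ cos λ, cos φ sin λ, sin φ).
The central angle between the endpoints is δ = arccos(p₁·p₂) ≈ 0.132 rad (7.6°).
Interpolate at f = 1/2 with slerp weights a = sin((1−f)δ)/sin δ ≈ 0.501, b = sin(fδ)/sin δ ≈ 0.501.
p = a·p₁ + b·p₂ ≈ (0.190, -0.507, -0.841); φ = arcsin(p_z) ≈ -57.23°, λ = atan2(p_y, p_x) ≈ -69.47°.

≈ lat 57.2°S, lon 69.5°W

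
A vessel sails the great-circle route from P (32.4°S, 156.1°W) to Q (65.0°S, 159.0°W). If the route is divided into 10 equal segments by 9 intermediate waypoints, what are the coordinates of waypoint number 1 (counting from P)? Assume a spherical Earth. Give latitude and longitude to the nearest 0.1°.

Write both endpoints as unit vectors p₁, p₂ with components (cos φ cos λ, cos φ sin λ, sin φ).
The central angle between the endpoints is δ = arccos(p₁·p₂) ≈ 0.570 rad (32.6°).
Interpolate at f = 1/10 with slerp weights a = sin((1−f)δ)/sin δ ≈ 0.909, b = sin(fδ)/sin δ ≈ 0.106.
p = a·p₁ + b·p₂ ≈ (-0.744, -0.327, -0.583); φ = arcsin(p_z) ≈ -35.66°, λ = atan2(p_y, p_x) ≈ -156.26°.

≈ (35.7°S, 156.3°W)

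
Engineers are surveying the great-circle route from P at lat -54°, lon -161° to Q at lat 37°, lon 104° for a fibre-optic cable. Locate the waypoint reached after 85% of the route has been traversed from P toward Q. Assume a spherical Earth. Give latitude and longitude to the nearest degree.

Write both endpoints as unit vectors p₁, p₂ with components (cos φ cos λ, cos φ sin λ, sin φ).
The central angle between the endpoints is δ = arccos(p₁·p₂) ≈ 2.127 rad (121.9°).
Interpolate at f = 0.85 with slerp weights a = sin((1−f)δ)/sin δ ≈ 0.369, b = sin(fδ)/sin δ ≈ 1.144.
p = a·p₁ + b·p₂ ≈ (-0.426, 0.816, 0.390); φ = arcsin(p_z) ≈ 22.95°, λ = atan2(p_y, p_x) ≈ 117.58°.

≈ lat 23°, lon 118°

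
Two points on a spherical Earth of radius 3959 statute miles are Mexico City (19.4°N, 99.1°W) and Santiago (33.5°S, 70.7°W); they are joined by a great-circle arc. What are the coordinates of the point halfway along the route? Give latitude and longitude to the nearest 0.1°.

≈ 7.3°S, 85.8°W

From cos δ = sin φ₁ sin φ₂ + cos φ₁ cos φ₂ cos Δλ, the central angle is δ ≈ 1.037 rad (59.4°).
Interpolate at f = 1/2 with slerp weights a = sin((1−f)δ)/sin δ ≈ 0.576, b = sin(fδ)/sin δ ≈ 0.576.
p = a·p₁ + b·p₂ ≈ (0.073, -0.989, -0.127); φ = arcsin(p_z) ≈ -7.27°, λ = atan2(p_y, p_x) ≈ -85.79°.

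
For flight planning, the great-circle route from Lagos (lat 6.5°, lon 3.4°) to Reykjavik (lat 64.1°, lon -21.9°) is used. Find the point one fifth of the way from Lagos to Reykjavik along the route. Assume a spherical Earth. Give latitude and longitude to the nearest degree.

≈ lat 18°, lon 1°

The haversine formula gives a central angle δ ≈ 1.054 rad (60.4°) between the endpoints.
Interpolate at f = 1/5 with slerp weights a = sin((1−f)δ)/sin δ ≈ 0.859, b = sin(fδ)/sin δ ≈ 0.241.
p = a·p₁ + b·p₂ ≈ (0.949, 0.011, 0.314); φ = arcsin(p_z) ≈ 18.28°, λ = atan2(p_y, p_x) ≈ 0.69°.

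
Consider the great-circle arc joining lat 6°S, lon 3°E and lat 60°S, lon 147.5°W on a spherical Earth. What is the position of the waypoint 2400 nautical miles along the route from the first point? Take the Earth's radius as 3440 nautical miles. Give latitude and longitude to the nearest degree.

From cos δ = sin φ₁ sin φ₂ + cos φ₁ cos φ₂ cos Δλ, the central angle is δ ≈ 1.920 rad (110.0°). The total great-circle distance is δ·R ≈ 1.920 × 3440 ≈ 6605 nmi, so the target fraction is f = 2400/6605 ≈ 0.363.
Interpolate at f ≈ 0.363 with slerp weights a = sin((1−f)δ)/sin δ ≈ 1.000, b = sin(fδ)/sin δ ≈ 0.684.
p = a·p₁ + b·p₂ ≈ (0.705, -0.132, -0.697); φ = arcsin(p_z) ≈ -44.16°, λ = atan2(p_y, p_x) ≈ -10.57°.

≈ lat 44°S, lon 11°W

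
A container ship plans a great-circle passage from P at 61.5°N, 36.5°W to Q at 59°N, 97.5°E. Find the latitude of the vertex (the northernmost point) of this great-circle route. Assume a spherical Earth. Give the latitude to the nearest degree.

≈ 77°N

The great circle lies in the plane with unit normal n̂ = (p₁ × p₂)/|p₁ × p₂|.
Here n̂_z ≈ +0.218; the vertex latitude is φ_max = arccos|n̂_z| ≈ 77.4°.
Check via Clairaut: cos φ_max = |cos φ₁| · sin C = cos(61.5°)·sin(27.1°) ≈ 0.218, again giving ≈ 77.4°.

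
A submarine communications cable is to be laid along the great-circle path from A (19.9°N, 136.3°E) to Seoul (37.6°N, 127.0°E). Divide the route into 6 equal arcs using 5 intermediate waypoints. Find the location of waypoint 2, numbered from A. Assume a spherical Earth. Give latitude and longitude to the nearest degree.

The haversine formula gives a central angle δ ≈ 0.340 rad (19.5°) between the endpoints.
Interpolate at f = 2/6 with slerp weights a = sin((1−f)δ)/sin δ ≈ 0.674, b = sin(fδ)/sin δ ≈ 0.339.
p = a·p₁ + b·p₂ ≈ (-0.620, 0.652, 0.436); φ = arcsin(p_z) ≈ 25.87°, λ = atan2(p_y, p_x) ≈ 133.53°.

≈ (26°N, 134°E)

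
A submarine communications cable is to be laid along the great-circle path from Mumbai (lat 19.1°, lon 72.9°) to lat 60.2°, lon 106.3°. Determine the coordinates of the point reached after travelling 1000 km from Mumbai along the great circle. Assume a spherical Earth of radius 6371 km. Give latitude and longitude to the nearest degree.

Convert each endpoint to a unit vector on the sphere (x = cos φ cos λ, y = cos φ sin λ, z = sin φ).
The central angle between the endpoints is δ = arccos(p₁·p₂) ≈ 0.828 rad (47.5°). The total great-circle distance is δ·R ≈ 0.828 × 6371 ≈ 5278 km, so the target fraction is f = 1000/5278 ≈ 0.189.
Interpolate at f ≈ 0.189 with slerp weights a = sin((1−f)δ)/sin δ ≈ 0.844, b = sin(fδ)/sin δ ≈ 0.212.
p = a·p₁ + b·p₂ ≈ (0.205, 0.864, 0.460); φ = arcsin(p_z) ≈ 27.41°, λ = atan2(p_y, p_x) ≈ 76.65°.

≈ lat 27°, lon 77°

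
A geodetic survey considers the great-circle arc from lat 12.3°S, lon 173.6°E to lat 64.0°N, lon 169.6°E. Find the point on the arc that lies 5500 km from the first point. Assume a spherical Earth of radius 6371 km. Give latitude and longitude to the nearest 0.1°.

≈ lat 37.1°N, lon 171.9°E

Convert each endpoint to a unit vector on the sphere (x = cos φ cos λ, y = cos φ sin λ, z = sin φ).
The central angle between the endpoints is δ = arccos(p₁·p₂) ≈ 1.333 rad (76.4°). The total great-circle distance is δ·R ≈ 1.333 × 6371 ≈ 8491 km, so the target fraction is f = 5500/8491 ≈ 0.648.
Interpolate at f ≈ 0.648 with slerp weights a = sin((1−f)δ)/sin δ ≈ 0.466, b = sin(fδ)/sin δ ≈ 0.782.
p = a·p₁ + b·p₂ ≈ (-0.789, 0.113, 0.604); φ = arcsin(p_z) ≈ 37.14°, λ = atan2(p_y, p_x) ≈ 171.88°.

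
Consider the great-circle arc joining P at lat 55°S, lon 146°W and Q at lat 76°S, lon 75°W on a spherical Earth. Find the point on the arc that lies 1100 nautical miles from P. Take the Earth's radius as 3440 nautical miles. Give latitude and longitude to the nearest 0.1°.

Convert each endpoint to a unit vector on the sphere (x = cos φ cos λ, y = cos φ sin λ, z = sin φ).
The central angle between the endpoints is δ = arccos(p₁·p₂) ≈ 0.574 rad (32.9°). The total great-circle distance is δ·R ≈ 0.574 × 3440 ≈ 1973 nmi, so the target fraction is f = 1100/1973 ≈ 0.558.
Interpolate at f ≈ 0.558 with slerp weights a = sin((1−f)δ)/sin δ ≈ 0.463, b = sin(fδ)/sin δ ≈ 0.579.
p = a·p₁ + b·p₂ ≈ (-0.184, -0.284, -0.941); φ = arcsin(p_z) ≈ -70.24°, λ = atan2(p_y, p_x) ≈ -122.92°.

≈ lat 70.2°S, lon 122.9°W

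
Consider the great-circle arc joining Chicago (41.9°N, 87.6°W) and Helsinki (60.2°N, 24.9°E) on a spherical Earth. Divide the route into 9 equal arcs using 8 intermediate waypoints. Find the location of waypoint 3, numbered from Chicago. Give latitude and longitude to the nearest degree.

From cos δ = sin φ₁ sin φ₂ + cos φ₁ cos φ₂ cos Δλ, the central angle is δ ≈ 1.117 rad (64.0°).
Interpolate at f = 3/9 with slerp weights a = sin((1−f)δ)/sin δ ≈ 0.754, b = sin(fδ)/sin δ ≈ 0.405.
p = a·p₁ + b·p₂ ≈ (0.206, -0.476, 0.855); φ = arcsin(p_z) ≈ 58.75°, λ = atan2(p_y, p_x) ≈ -66.60°.

≈ 59°N, 67°W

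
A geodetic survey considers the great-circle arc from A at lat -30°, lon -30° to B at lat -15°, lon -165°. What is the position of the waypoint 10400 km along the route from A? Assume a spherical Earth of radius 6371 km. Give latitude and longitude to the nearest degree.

≈ lat -31°, lon -146°

The haversine formula gives a central angle δ ≈ 2.051 rad (117.5°) between the endpoints. The total great-circle distance is δ·R ≈ 2.051 × 6371 ≈ 13068 km, so the target fraction is f = 10400/13068 ≈ 0.796.
Interpolate at f ≈ 0.796 with slerp weights a = sin((1−f)δ)/sin δ ≈ 0.459, b = sin(fδ)/sin δ ≈ 1.125.
p = a·p₁ + b·p₂ ≈ (-0.706, -0.480, -0.521); φ = arcsin(p_z) ≈ -31.37°, λ = atan2(p_y, p_x) ≈ -145.80°.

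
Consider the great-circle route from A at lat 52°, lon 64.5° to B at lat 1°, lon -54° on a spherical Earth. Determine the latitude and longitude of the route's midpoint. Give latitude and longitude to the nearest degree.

≈ lat 42°, lon -17°

Convert each endpoint to a unit vector on the sphere (x = cos φ cos λ, y = cos φ sin λ, z = sin φ).
The central angle between the endpoints is δ = arccos(p₁·p₂) ≈ 1.855 rad (106.3°).
Interpolate at f = 1/2 with slerp weights a = sin((1−f)δ)/sin δ ≈ 0.833, b = sin(fδ)/sin δ ≈ 0.833.
p = a·p₁ + b·p₂ ≈ (0.711, -0.211, 0.671); φ = arcsin(p_z) ≈ 42.16°, λ = atan2(p_y, p_x) ≈ -16.54°.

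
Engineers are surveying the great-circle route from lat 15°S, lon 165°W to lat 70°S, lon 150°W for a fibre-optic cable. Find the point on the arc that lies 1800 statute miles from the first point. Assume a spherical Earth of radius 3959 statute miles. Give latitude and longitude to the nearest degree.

≈ lat 41°S, lon 161°W

Write both endpoints as unit vectors p₁, p₂ with components (cos φ cos λ, cos φ sin λ, sin φ).
The central angle between the endpoints is δ = arccos(p₁·p₂) ≈ 0.974 rad (55.8°). The total great-circle distance is δ·R ≈ 0.974 × 3959 ≈ 3855 mi, so the target fraction is f = 1800/3855 ≈ 0.467.
Interpolate at f ≈ 0.467 with slerp weights a = sin((1−f)δ)/sin δ ≈ 0.600, b = sin(fδ)/sin δ ≈ 0.531.
p = a·p₁ + b·p₂ ≈ (-0.717, -0.241, -0.654); φ = arcsin(p_z) ≈ -40.87°, λ = atan2(p_y, p_x) ≈ -161.44°.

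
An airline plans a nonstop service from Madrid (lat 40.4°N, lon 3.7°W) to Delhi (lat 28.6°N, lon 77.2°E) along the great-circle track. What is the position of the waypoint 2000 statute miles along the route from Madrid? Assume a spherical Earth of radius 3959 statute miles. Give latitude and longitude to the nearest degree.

Write both endpoints as unit vectors p₁, p₂ with components (cos φ cos λ, cos φ sin λ, sin φ).
The central angle between the endpoints is δ = arccos(p₁·p₂) ≈ 1.142 rad (65.4°). The total great-circle distance is δ·R ≈ 1.142 × 3959 ≈ 4520 mi, so the target fraction is f = 2000/4520 ≈ 0.442.
Interpolate at f ≈ 0.442 with slerp weights a = sin((1−f)δ)/sin δ ≈ 0.654, b = sin(fδ)/sin δ ≈ 0.532.
p = a·p₁ + b·p₂ ≈ (0.600, 0.424, 0.678); φ = arcsin(p_z) ≈ 42.72°, λ = atan2(p_y, p_x) ≈ 35.20°.

≈ lat 43°N, lon 35°E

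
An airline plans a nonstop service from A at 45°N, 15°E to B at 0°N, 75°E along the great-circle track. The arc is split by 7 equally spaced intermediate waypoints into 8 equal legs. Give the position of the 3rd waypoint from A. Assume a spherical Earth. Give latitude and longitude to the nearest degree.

Write both endpoints as unit vectors p₁, p₂ with components (cos φ cos λ, cos φ sin λ, sin φ).
The central angle between the endpoints is δ = arccos(p₁·p₂) ≈ 1.209 rad (69.3°).
Interpolate at f = 3/8 with slerp weights a = sin((1−f)δ)/sin δ ≈ 0.733, b = sin(fδ)/sin δ ≈ 0.468.
p = a·p₁ + b·p₂ ≈ (0.622, 0.587, 0.519); φ = arcsin(p_z) ≈ 31.23°, λ = atan2(p_y, p_x) ≈ 43.32°.

≈ 31°N, 43°E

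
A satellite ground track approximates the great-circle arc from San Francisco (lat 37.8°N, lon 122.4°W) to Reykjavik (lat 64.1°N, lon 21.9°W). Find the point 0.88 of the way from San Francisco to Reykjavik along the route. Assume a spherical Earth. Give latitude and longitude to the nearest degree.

Write both endpoints as unit vectors p₁, p₂ with components (cos φ cos λ, cos φ sin λ, sin φ).
The central angle between the endpoints is δ = arccos(p₁·p₂) ≈ 1.060 rad (60.8°).
Interpolate at f = 0.88 with slerp weights a = sin((1−f)δ)/sin δ ≈ 0.145, b = sin(fδ)/sin δ ≈ 0.921.
p = a·p₁ + b·p₂ ≈ (0.312, -0.247, 0.918); φ = arcsin(p_z) ≈ 66.57°, λ = atan2(p_y, p_x) ≈ -38.41°.

≈ lat 67°N, lon 38°W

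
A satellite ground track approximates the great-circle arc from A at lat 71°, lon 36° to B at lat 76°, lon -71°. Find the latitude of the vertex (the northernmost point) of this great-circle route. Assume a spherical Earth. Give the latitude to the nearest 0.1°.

≈ 80.3°

The great circle lies in the plane with unit normal n̂ = (p₁ × p₂)/|p₁ × p₂|.
Here n̂_z ≈ -0.168; the vertex latitude is φ_max = arccos|n̂_z| ≈ 80.3°.
Check via Clairaut: cos φ_max = |cos φ₁| · sin C = cos(71.0°)·sin(31.1°) ≈ 0.168, again giving ≈ 80.3°.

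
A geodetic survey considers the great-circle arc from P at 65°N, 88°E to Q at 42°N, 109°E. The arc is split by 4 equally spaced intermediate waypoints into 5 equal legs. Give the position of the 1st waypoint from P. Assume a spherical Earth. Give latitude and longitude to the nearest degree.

Write both endpoints as unit vectors p₁, p₂ with components (cos φ cos λ, cos φ sin λ, sin φ).
The central angle between the endpoints is δ = arccos(p₁·p₂) ≈ 0.452 rad (25.9°).
Interpolate at f = 1/5 with slerp weights a = sin((1−f)δ)/sin δ ≈ 0.810, b = sin(fδ)/sin δ ≈ 0.207.
p = a·p₁ + b·p₂ ≈ (-0.038, 0.487, 0.872); φ = arcsin(p_z) ≈ 60.74°, λ = atan2(p_y, p_x) ≈ 94.47°.

≈ 61°N, 94°E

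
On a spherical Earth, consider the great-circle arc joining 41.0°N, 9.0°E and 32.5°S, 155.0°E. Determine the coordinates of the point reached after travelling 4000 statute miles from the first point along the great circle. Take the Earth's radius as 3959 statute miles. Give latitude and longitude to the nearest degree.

Convert each endpoint to a unit vector on the sphere (x = cos φ cos λ, y = cos φ sin λ, z = sin φ).
The central angle between the endpoints is δ = arccos(p₁·p₂) ≈ 2.647 rad (151.7°). The total great-circle distance is δ·R ≈ 2.647 × 3959 ≈ 10480 mi, so the target fraction is f = 4000/10480 ≈ 0.382.
Interpolate at f ≈ 0.382 with slerp weights a = sin((1−f)δ)/sin δ ≈ 2.102, b = sin(fδ)/sin δ ≈ 1.785.
p = a·p₁ + b·p₂ ≈ (0.203, 0.884, 0.420); φ = arcsin(p_z) ≈ 24.86°, λ = atan2(p_y, p_x) ≈ 77.07°.

≈ 25°N, 77°E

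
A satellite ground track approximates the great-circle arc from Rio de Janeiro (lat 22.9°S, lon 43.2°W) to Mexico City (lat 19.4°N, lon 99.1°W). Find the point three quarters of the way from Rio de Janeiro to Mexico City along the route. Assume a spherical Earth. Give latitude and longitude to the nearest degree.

≈ lat 9°N, lon 85°W

Write both endpoints as unit vectors p₁, p₂ with components (cos φ cos λ, cos φ sin λ, sin φ).
The central angle between the endpoints is δ = arccos(p₁·p₂) ≈ 1.205 rad (69.0°).
Interpolate at f = 3/4 with slerp weights a = sin((1−f)δ)/sin δ ≈ 0.318, b = sin(fδ)/sin δ ≈ 0.841.
p = a·p₁ + b·p₂ ≈ (0.088, -0.984, 0.156); φ = arcsin(p_z) ≈ 8.96°, λ = atan2(p_y, p_x) ≈ -84.90°.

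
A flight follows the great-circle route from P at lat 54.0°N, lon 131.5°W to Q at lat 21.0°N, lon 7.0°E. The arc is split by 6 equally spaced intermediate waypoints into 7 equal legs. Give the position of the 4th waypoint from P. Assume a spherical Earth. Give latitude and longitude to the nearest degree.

Convert each endpoint to a unit vector on the sphere (x = cos φ cos λ, y = cos φ sin λ, z = sin φ).
The central angle between the endpoints is δ = arccos(p₁·p₂) ≈ 1.692 rad (97.0°).
Interpolate at f = 4/7 with slerp weights a = sin((1−f)δ)/sin δ ≈ 0.668, b = sin(fδ)/sin δ ≈ 0.829.
p = a·p₁ + b·p₂ ≈ (0.508, -0.200, 0.838); φ = arcsin(p_z) ≈ 56.91°, λ = atan2(p_y, p_x) ≈ -21.47°.

≈ lat 57°N, lon 21°W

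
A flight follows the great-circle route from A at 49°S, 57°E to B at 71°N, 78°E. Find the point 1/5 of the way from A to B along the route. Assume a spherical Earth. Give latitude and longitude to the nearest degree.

The haversine formula gives a central angle δ ≈ 2.111 rad (120.9°) between the endpoints.
Interpolate at f = 1/5 with slerp weights a = sin((1−f)δ)/sin δ ≈ 1.158, b = sin(fδ)/sin δ ≈ 0.478.
p = a·p₁ + b·p₂ ≈ (0.446, 0.789, -0.422); φ = arcsin(p_z) ≈ -24.97°, λ = atan2(p_y, p_x) ≈ 60.53°.

≈ 25°S, 61°E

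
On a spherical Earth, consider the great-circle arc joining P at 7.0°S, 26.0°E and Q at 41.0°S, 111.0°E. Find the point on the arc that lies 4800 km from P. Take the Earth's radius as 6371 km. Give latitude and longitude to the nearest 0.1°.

Convert each endpoint to a unit vector on the sphere (x = cos φ cos λ, y = cos φ sin λ, z = sin φ).
The central angle between the endpoints is δ = arccos(p₁·p₂) ≈ 1.425 rad (81.6°). The total great-circle distance is δ·R ≈ 1.425 × 6371 ≈ 9079 km, so the target fraction is f = 4800/9079 ≈ 0.529.
Interpolate at f ≈ 0.529 with slerp weights a = sin((1−f)δ)/sin δ ≈ 0.629, b = sin(fδ)/sin δ ≈ 0.691.
p = a·p₁ + b·p₂ ≈ (0.374, 0.761, -0.530); φ = arcsin(p_z) ≈ -32.02°, λ = atan2(p_y, p_x) ≈ 63.82°.

≈ 32.0°S, 63.8°E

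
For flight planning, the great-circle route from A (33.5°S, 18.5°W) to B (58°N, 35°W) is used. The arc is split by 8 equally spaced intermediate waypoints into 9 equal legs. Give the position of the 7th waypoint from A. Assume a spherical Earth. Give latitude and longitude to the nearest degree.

Write both endpoints as unit vectors p₁, p₂ with components (cos φ cos λ, cos φ sin λ, sin φ).
The central angle between the endpoints is δ = arccos(p₁·p₂) ≈ 1.615 rad (92.5°).
Interpolate at f = 7/9 with slerp weights a = sin((1−f)δ)/sin δ ≈ 0.352, b = sin(fδ)/sin δ ≈ 0.952.
p = a·p₁ + b·p₂ ≈ (0.691, -0.382, 0.613); φ = arcsin(p_z) ≈ 37.82°, λ = atan2(p_y, p_x) ≈ -28.95°.

≈ (38°N, 29°W)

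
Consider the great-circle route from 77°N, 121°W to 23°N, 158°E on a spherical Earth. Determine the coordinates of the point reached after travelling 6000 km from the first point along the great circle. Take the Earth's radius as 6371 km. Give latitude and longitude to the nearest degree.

Write both endpoints as unit vectors p₁, p₂ with components (cos φ cos λ, cos φ sin λ, sin φ).
The central angle between the endpoints is δ = arccos(p₁·p₂) ≈ 1.145 rad (65.6°). The total great-circle distance is δ·R ≈ 1.145 × 6371 ≈ 7294 km, so the target fraction is f = 6000/7294 ≈ 0.823.
Interpolate at f ≈ 0.823 with slerp weights a = sin((1−f)δ)/sin δ ≈ 0.222, b = sin(fδ)/sin δ ≈ 0.888.
p = a·p₁ + b·p₂ ≈ (-0.783, 0.263, 0.563); φ = arcsin(p_z) ≈ 34.25°, λ = atan2(p_y, p_x) ≈ 161.41°.

≈ 34°N, 161°E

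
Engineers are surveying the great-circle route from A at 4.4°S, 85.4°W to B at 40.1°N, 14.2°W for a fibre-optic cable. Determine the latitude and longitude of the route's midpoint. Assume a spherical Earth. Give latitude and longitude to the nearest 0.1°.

Convert each endpoint to a unit vector on the sphere (x = cos φ cos λ, y = cos φ sin λ, z = sin φ).
The central angle between the endpoints is δ = arccos(p₁·p₂) ≈ 1.373 rad (78.7°).
Interpolate at f = 1/2 with slerp weights a = sin((1−f)δ)/sin δ ≈ 0.646, b = sin(fδ)/sin δ ≈ 0.646.
p = a·p₁ + b·p₂ ≈ (0.531, -0.764, 0.367); φ = arcsin(p_z) ≈ 21.52°, λ = atan2(p_y, p_x) ≈ -55.19°.

≈ 21.5°N, 55.2°W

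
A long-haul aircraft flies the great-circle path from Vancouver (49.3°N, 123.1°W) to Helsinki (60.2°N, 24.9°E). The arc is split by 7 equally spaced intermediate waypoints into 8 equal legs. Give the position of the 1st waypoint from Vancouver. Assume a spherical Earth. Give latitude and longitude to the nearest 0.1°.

≈ 57.3°N, 118.7°W

Convert each endpoint to a unit vector on the sphere (x = cos φ cos λ, y = cos φ sin λ, z = sin φ).
The central angle between the endpoints is δ = arccos(p₁·p₂) ≈ 1.178 rad (67.5°).
Interpolate at f = 1/8 with slerp weights a = sin((1−f)δ)/sin δ ≈ 0.928, b = sin(fδ)/sin δ ≈ 0.159.
p = a·p₁ + b·p₂ ≈ (-0.259, -0.474, 0.842); φ = arcsin(p_z) ≈ 57.31°, λ = atan2(p_y, p_x) ≈ -118.66°.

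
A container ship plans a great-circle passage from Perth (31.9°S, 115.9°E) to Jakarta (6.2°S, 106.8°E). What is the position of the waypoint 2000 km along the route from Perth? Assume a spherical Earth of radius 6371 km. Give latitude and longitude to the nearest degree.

Write both endpoints as unit vectors p₁, p₂ with components (cos φ cos λ, cos φ sin λ, sin φ).
The central angle between the endpoints is δ = arccos(p₁·p₂) ≈ 0.472 rad (27.1°). The total great-circle distance is δ·R ≈ 0.472 × 6371 ≈ 3010 km, so the target fraction is f = 2000/3010 ≈ 0.664.
Interpolate at f ≈ 0.664 with slerp weights a = sin((1−f)δ)/sin δ ≈ 0.347, b = sin(fδ)/sin δ ≈ 0.679.
p = a·p₁ + b·p₂ ≈ (-0.324, 0.911, -0.257); φ = arcsin(p_z) ≈ -14.87°, λ = atan2(p_y, p_x) ≈ 109.56°.

≈ 15°S, 110°E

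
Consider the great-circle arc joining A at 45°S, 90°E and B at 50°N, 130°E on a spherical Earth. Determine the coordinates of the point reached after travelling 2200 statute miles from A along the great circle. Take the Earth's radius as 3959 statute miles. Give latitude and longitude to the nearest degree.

≈ 15°S, 103°E

Write both endpoints as unit vectors p₁, p₂ with components (cos φ cos λ, cos φ sin λ, sin φ).
The central angle between the endpoints is δ = arccos(p₁·p₂) ≈ 1.766 rad (101.2°). The total great-circle distance is δ·R ≈ 1.766 × 3959 ≈ 6990 mi, so the target fraction is f = 2200/6990 ≈ 0.315.
Interpolate at f ≈ 0.315 with slerp weights a = sin((1−f)δ)/sin δ ≈ 0.954, b = sin(fδ)/sin δ ≈ 0.538.
p = a·p₁ + b·p₂ ≈ (-0.222, 0.939, -0.262); φ = arcsin(p_z) ≈ -15.21°, λ = atan2(p_y, p_x) ≈ 103.31°.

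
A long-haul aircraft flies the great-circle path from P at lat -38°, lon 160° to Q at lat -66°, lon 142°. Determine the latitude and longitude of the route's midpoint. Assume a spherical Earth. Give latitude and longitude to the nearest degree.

≈ lat -52°, lon 154°

Write both endpoints as unit vectors p₁, p₂ with components (cos φ cos λ, cos φ sin λ, sin φ).
The central angle between the endpoints is δ = arccos(p₁·p₂) ≈ 0.521 rad (29.9°).
Interpolate at f = 1/2 with slerp weights a = sin((1−f)δ)/sin δ ≈ 0.517, b = sin(fδ)/sin δ ≈ 0.517.
p = a·p₁ + b·p₂ ≈ (-0.549, 0.269, -0.791); φ = arcsin(p_z) ≈ -52.31°, λ = atan2(p_y, p_x) ≈ 153.89°.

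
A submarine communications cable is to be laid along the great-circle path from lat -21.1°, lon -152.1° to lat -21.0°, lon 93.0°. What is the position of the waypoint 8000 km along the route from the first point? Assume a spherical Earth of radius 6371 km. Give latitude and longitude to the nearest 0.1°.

≈ lat -33.1°, lon 126.2°

From cos δ = sin φ₁ sin φ₂ + cos φ₁ cos φ₂ cos Δλ, the central angle is δ ≈ 1.811 rad (103.8°). The total great-circle distance is δ·R ≈ 1.811 × 6371 ≈ 11537 km, so the target fraction is f = 8000/11537 ≈ 0.693.
Interpolate at f ≈ 0.693 with slerp weights a = sin((1−f)δ)/sin δ ≈ 0.543, b = sin(fδ)/sin δ ≈ 0.979.
p = a·p₁ + b·p₂ ≈ (-0.495, 0.676, -0.546); φ = arcsin(p_z) ≈ -33.10°, λ = atan2(p_y, p_x) ≈ 126.24°.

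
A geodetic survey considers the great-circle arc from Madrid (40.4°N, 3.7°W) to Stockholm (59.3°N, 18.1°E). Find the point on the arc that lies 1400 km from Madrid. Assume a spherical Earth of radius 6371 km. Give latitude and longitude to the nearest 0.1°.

≈ 51.1°N, 5.9°E

Convert each endpoint to a unit vector on the sphere (x = cos φ cos λ, y = cos φ sin λ, z = sin φ).
The central angle between the endpoints is δ = arccos(p₁·p₂) ≈ 0.407 rad (23.3°). The total great-circle distance is δ·R ≈ 0.407 × 6371 ≈ 2594 km, so the target fraction is f = 1400/2594 ≈ 0.540.
Interpolate at f ≈ 0.540 with slerp weights a = sin((1−f)δ)/sin δ ≈ 0.470, b = sin(fδ)/sin δ ≈ 0.551.
p = a·p₁ + b·p₂ ≈ (0.625, 0.064, 0.778); φ = arcsin(p_z) ≈ 51.10°, λ = atan2(p_y, p_x) ≈ 5.87°.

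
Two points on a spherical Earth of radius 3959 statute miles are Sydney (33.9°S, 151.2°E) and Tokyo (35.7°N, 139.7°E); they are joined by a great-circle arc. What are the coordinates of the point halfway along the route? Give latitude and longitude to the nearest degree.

≈ 1°N, 146°E

Write both endpoints as unit vectors p₁, p₂ with components (cos φ cos λ, cos φ sin λ, sin φ).
The central angle between the endpoints is δ = arccos(p₁·p₂) ≈ 1.229 rad (70.4°).
Interpolate at f = 1/2 with slerp weights a = sin((1−f)δ)/sin δ ≈ 0.612, b = sin(fδ)/sin δ ≈ 0.612.
p = a·p₁ + b·p₂ ≈ (-0.824, 0.566, 0.016); φ = arcsin(p_z) ≈ 0.90°, λ = atan2(p_y, p_x) ≈ 145.51°.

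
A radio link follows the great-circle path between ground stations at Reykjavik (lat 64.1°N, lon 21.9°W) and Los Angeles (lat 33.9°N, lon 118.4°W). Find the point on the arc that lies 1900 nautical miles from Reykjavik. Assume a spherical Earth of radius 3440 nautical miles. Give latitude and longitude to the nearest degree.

≈ lat 58°N, lon 90°W

The haversine formula gives a central angle δ ≈ 1.092 rad (62.6°) between the endpoints. The total great-circle distance is δ·R ≈ 1.092 × 3440 ≈ 3757 nmi, so the target fraction is f = 1900/3757 ≈ 0.506.
Interpolate at f ≈ 0.506 with slerp weights a = sin((1−f)δ)/sin δ ≈ 0.579, b = sin(fδ)/sin δ ≈ 0.591.
p = a·p₁ + b·p₂ ≈ (0.001, -0.526, 0.851); φ = arcsin(p_z) ≈ 58.27°, λ = atan2(p_y, p_x) ≈ -89.86°.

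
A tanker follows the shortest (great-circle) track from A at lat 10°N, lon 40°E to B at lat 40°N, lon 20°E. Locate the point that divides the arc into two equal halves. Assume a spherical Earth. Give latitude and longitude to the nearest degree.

≈ lat 25°N, lon 31°E

Write both endpoints as unit vectors p₁, p₂ with components (cos φ cos λ, cos φ sin λ, sin φ).
The central angle between the endpoints is δ = arccos(p₁·p₂) ≈ 0.608 rad (34.9°).
Interpolate at f = 1/2 with slerp weights a = sin((1−f)δ)/sin δ ≈ 0.524, b = sin(fδ)/sin δ ≈ 0.524.
p = a·p₁ + b·p₂ ≈ (0.773, 0.469, 0.428); φ = arcsin(p_z) ≈ 25.33°, λ = atan2(p_y, p_x) ≈ 31.26°.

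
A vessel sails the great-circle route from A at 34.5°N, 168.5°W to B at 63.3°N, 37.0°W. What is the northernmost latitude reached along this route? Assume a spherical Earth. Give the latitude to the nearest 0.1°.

≈ 73.3°N

The great circle lies in the plane with unit normal n̂ = (p₁ × p₂)/|p₁ × p₂|.
Here n̂_z ≈ +0.287; the vertex latitude is φ_max = arccos|n̂_z| ≈ 73.3°.
Check via Clairaut: cos φ_max = |cos φ₁| · sin C = cos(34.5°)·sin(20.4°) ≈ 0.287, again giving ≈ 73.3°.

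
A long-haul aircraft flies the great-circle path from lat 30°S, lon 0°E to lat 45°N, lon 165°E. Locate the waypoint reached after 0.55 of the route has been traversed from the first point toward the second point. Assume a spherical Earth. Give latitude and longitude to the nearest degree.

Write both endpoints as unit vectors p₁, p₂ with components (cos φ cos λ, cos φ sin λ, sin φ).
The central angle between the endpoints is δ = arccos(p₁·p₂) ≈ 2.809 rad (160.9°).
Interpolate at f = 0.55 with slerp weights a = sin((1−f)δ)/sin δ ≈ 2.916, b = sin(fδ)/sin δ ≈ 3.058.
p = a·p₁ + b·p₂ ≈ (0.437, 0.560, 0.704); φ = arcsin(p_z) ≈ 44.77°, λ = atan2(p_y, p_x) ≈ 52.03°.

≈ lat 45°N, lon 52°E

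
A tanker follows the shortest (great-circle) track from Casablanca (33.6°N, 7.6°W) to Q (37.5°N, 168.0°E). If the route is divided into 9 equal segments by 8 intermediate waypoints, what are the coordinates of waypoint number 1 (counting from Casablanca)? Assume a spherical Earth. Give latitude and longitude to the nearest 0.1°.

Convert each endpoint to a unit vector on the sphere (x = cos φ cos λ, y = cos φ sin λ, z = sin φ).
The central angle between the endpoints is δ = arccos(p₁·p₂) ≈ 1.899 rad (108.8°).
Interpolate at f = 1/9 with slerp weights a = sin((1−f)δ)/sin δ ≈ 1.049, b = sin(fδ)/sin δ ≈ 0.221.
p = a·p₁ + b·p₂ ≈ (0.694, -0.079, 0.715); φ = arcsin(p_z) ≈ 45.66°, λ = atan2(p_y, p_x) ≈ -6.50°.

≈ (45.7°N, 6.5°W)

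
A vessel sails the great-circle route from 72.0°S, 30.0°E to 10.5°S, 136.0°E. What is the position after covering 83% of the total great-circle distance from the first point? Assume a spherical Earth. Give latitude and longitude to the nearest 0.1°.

Write both endpoints as unit vectors p₁, p₂ with components (cos φ cos λ, cos φ sin λ, sin φ).
The central angle between the endpoints is δ = arccos(p₁·p₂) ≈ 1.481 rad (84.9°).
Interpolate at f = 0.83 with slerp weights a = sin((1−f)δ)/sin δ ≈ 0.250, b = sin(fδ)/sin δ ≈ 0.946.
p = a·p₁ + b·p₂ ≈ (-0.602, 0.685, -0.410); φ = arcsin(p_z) ≈ -24.22°, λ = atan2(p_y, p_x) ≈ 131.33°.

≈ 24.2°S, 131.3°E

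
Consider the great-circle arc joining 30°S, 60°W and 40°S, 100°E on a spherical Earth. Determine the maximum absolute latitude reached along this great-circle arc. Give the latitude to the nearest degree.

The great circle lies in the plane with unit normal n̂ = (p₁ × p₂)/|p₁ × p₂|.
Here n̂_z ≈ +0.238; the vertex latitude is φ_max = arccos|n̂_z| ≈ 76.2°.
Check via Clairaut: cos φ_max = |cos φ₁| · sin C = cos(30.0°)·sin(164.0°) ≈ 0.238, again giving ≈ 76.2°.

≈ 76°S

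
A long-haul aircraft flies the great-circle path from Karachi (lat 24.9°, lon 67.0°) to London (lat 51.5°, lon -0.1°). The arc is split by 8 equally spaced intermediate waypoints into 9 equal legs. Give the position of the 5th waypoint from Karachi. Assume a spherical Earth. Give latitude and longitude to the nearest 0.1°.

The haversine formula gives a central angle δ ≈ 0.989 rad (56.7°) between the endpoints.
Interpolate at f = 5/9 with slerp weights a = sin((1−f)δ)/sin δ ≈ 0.509, b = sin(fδ)/sin δ ≈ 0.625.
p = a·p₁ + b·p₂ ≈ (0.570, 0.425, 0.704); φ = arcsin(p_z) ≈ 44.72°, λ = atan2(p_y, p_x) ≈ 36.70°.

≈ lat 44.7°, lon 36.7°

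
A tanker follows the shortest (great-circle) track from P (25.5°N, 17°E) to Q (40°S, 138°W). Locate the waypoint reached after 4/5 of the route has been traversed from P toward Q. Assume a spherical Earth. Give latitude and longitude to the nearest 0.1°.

≈ (47.0°S, 95.9°W)

Convert each endpoint to a unit vector on the sphere (x = cos φ cos λ, y = cos φ sin λ, z = sin φ).
The central angle between the endpoints is δ = arccos(p₁·p₂) ≈ 2.698 rad (154.6°).
Interpolate at f = 4/5 with slerp weights a = sin((1−f)δ)/sin δ ≈ 1.198, b = sin(fδ)/sin δ ≈ 1.940.
p = a·p₁ + b·p₂ ≈ (-0.070, -0.678, -0.731); φ = arcsin(p_z) ≈ -47.00°, λ = atan2(p_y, p_x) ≈ -95.92°.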